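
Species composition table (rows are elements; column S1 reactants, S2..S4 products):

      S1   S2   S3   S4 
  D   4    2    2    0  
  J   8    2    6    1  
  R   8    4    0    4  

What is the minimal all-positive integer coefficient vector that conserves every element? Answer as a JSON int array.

D: 5·4 = 20 | 6·2+4·2+4·0 = 20
J: 5·8 = 40 | 6·2+4·6+4·1 = 40
R: 5·8 = 40 | 6·4+4·0+4·4 = 40
gcd(5,6,4,4) = 1

Coefficients: [5, 6, 4, 4]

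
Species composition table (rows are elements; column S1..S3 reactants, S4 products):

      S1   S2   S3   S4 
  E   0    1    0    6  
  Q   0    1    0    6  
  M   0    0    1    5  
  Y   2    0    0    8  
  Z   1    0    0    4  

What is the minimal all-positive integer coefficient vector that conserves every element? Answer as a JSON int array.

Coefficients: [4, 6, 5, 1]

E: 4·0+6·1+5·0 = 6 | 1·6 = 6
Q: 4·0+6·1+5·0 = 6 | 1·6 = 6
M: 4·0+6·0+5·1 = 5 | 1·5 = 5
Y: 4·2+6·0+5·0 = 8 | 1·8 = 8
Z: 4·1+6·0+5·0 = 4 | 1·4 = 4
gcd(4,6,5,1) = 1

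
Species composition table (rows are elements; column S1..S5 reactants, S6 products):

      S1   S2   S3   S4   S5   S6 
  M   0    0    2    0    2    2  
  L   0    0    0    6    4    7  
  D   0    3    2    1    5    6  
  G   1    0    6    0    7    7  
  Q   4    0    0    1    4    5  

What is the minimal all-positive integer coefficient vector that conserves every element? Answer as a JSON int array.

M: 3·0+3·0+3·2+4·0+1·2 = 8 | 4·2 = 8
L: 3·0+3·0+3·0+4·6+1·4 = 28 | 4·7 = 28
D: 3·0+3·3+3·2+4·1+1·5 = 24 | 4·6 = 24
G: 3·1+3·0+3·6+4·0+1·7 = 28 | 4·7 = 28
Q: 3·4+3·0+3·0+4·1+1·4 = 20 | 4·5 = 20
gcd(3,3,3,4,1,4) = 1

Coefficients: [3, 3, 3, 4, 1, 4]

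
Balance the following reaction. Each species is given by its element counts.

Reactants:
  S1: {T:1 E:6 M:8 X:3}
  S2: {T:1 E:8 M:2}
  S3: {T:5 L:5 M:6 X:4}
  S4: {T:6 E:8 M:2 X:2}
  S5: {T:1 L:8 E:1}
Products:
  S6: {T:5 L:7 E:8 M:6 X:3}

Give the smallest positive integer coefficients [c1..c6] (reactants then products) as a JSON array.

Coefficients: [1, 1, 1, 1, 2, 3]

T: 1·1+1·1+1·5+1·6+2·1 = 15 | 3·5 = 15
L: 1·0+1·0+1·5+1·0+2·8 = 21 | 3·7 = 21
E: 1·6+1·8+1·0+1·8+2·1 = 24 | 3·8 = 24
M: 1·8+1·2+1·6+1·2+2·0 = 18 | 3·6 = 18
X: 1·3+1·0+1·4+1·2+2·0 = 9 | 3·3 = 9
gcd(1,1,1,1,2,3) = 1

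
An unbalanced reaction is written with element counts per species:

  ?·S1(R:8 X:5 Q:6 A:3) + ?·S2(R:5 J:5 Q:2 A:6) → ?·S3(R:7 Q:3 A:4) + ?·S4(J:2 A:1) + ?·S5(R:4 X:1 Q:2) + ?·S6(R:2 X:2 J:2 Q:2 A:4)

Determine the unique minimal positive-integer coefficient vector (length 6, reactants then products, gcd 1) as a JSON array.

Coefficients: [3, 4, 2, 5, 5, 5]

R: 3·8+4·5 = 44 | 2·7+5·0+5·4+5·2 = 44
X: 3·5+4·0 = 15 | 2·0+5·0+5·1+5·2 = 15
J: 3·0+4·5 = 20 | 2·0+5·2+5·0+5·2 = 20
Q: 3·6+4·2 = 26 | 2·3+5·0+5·2+5·2 = 26
A: 3·3+4·6 = 33 | 2·4+5·1+5·0+5·4 = 33
gcd(3,4,2,5,5,5) = 1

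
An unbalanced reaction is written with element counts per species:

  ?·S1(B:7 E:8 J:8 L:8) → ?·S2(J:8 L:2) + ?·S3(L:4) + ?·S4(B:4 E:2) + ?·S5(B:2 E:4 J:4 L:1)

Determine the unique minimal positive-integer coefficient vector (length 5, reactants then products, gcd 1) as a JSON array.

Coefficients: [4, 1, 6, 4, 6]

B: 4·7 = 28 | 1·0+6·0+4·4+6·2 = 28
E: 4·8 = 32 | 1·0+6·0+4·2+6·4 = 32
J: 4·8 = 32 | 1·8+6·0+4·0+6·4 = 32
L: 4·8 = 32 | 1·2+6·4+4·0+6·1 = 32
gcd(4,1,6,4,6) = 1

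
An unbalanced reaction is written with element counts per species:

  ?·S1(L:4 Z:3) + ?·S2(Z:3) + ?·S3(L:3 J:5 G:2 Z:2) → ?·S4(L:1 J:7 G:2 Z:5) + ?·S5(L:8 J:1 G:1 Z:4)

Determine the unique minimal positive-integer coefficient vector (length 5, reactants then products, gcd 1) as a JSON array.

L: 5·4+2·0+5·3 = 35 | 3·1+4·8 = 35
J: 5·0+2·0+5·5 = 25 | 3·7+4·1 = 25
G: 5·0+2·0+5·2 = 10 | 3·2+4·1 = 10
Z: 5·3+2·3+5·2 = 31 | 3·5+4·4 = 31
gcd(5,2,5,3,4) = 1

Coefficients: [5, 2, 5, 3, 4]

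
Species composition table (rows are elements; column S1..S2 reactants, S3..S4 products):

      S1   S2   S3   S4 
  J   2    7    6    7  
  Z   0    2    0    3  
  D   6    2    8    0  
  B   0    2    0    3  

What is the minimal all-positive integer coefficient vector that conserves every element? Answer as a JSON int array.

Coefficients: [2, 6, 3, 4]

J: 2·2+6·7 = 46 | 3·6+4·7 = 46
Z: 2·0+6·2 = 12 | 3·0+4·3 = 12
D: 2·6+6·2 = 24 | 3·8+4·0 = 24
B: 2·0+6·2 = 12 | 3·0+4·3 = 12
gcd(2,6,3,4) = 1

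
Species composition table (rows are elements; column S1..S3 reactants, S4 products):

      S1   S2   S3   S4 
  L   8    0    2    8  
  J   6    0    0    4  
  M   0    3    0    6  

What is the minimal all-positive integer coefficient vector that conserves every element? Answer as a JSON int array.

L: 2·8+6·0+4·2 = 24 | 3·8 = 24
J: 2·6+6·0+4·0 = 12 | 3·4 = 12
M: 2·0+6·3+4·0 = 18 | 3·6 = 18
gcd(2,6,4,3) = 1

Coefficients: [2, 6, 4, 3]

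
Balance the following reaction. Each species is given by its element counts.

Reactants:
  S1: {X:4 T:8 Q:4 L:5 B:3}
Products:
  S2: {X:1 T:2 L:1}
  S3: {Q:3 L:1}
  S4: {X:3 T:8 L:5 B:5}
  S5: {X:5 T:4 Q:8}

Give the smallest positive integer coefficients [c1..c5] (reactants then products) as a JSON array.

X: 5·4 = 20 | 6·1+4·0+3·3+1·5 = 20
T: 5·8 = 40 | 6·2+4·0+3·8+1·4 = 40
Q: 5·4 = 20 | 6·0+4·3+3·0+1·8 = 20
L: 5·5 = 25 | 6·1+4·1+3·5+1·0 = 25
B: 5·3 = 15 | 6·0+4·0+3·5+1·0 = 15
gcd(5,6,4,3,1) = 1

Coefficients: [5, 6, 4, 3, 1]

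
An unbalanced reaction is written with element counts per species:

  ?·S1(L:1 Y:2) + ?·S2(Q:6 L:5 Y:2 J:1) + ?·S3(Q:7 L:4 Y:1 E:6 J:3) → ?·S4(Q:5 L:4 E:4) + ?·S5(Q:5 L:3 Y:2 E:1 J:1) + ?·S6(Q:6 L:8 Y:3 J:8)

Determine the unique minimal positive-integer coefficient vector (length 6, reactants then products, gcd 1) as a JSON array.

Q: 1·0+5·6+3·7 = 51 | 3·5+6·5+1·6 = 51
L: 1·1+5·5+3·4 = 38 | 3·4+6·3+1·8 = 38
Y: 1·2+5·2+3·1 = 15 | 3·0+6·2+1·3 = 15
E: 1·0+5·0+3·6 = 18 | 3·4+6·1+1·0 = 18
J: 1·0+5·1+3·3 = 14 | 3·0+6·1+1·8 = 14
gcd(1,5,3,3,6,1) = 1

Coefficients: [1, 5, 3, 3, 6, 1]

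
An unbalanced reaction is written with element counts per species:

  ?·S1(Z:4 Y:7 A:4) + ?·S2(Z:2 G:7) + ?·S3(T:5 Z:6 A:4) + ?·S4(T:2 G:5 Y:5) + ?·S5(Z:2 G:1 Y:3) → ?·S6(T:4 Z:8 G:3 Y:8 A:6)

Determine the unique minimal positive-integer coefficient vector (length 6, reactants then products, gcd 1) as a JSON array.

T: 5·0+1·0+4·5+2·2+1·0 = 24 | 6·4 = 24
Z: 5·4+1·2+4·6+2·0+1·2 = 48 | 6·8 = 48
G: 5·0+1·7+4·0+2·5+1·1 = 18 | 6·3 = 18
Y: 5·7+1·0+4·0+2·5+1·3 = 48 | 6·8 = 48
A: 5·4+1·0+4·4+2·0+1·0 = 36 | 6·6 = 36
gcd(5,1,4,2,1,6) = 1

Coefficients: [5, 1, 4, 2, 1, 6]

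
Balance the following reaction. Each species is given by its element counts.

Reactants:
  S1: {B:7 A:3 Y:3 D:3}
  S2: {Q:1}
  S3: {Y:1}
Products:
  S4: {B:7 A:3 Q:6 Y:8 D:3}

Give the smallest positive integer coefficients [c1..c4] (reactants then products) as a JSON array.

B: 1·7+6·0+5·0 = 7 | 1·7 = 7
A: 1·3+6·0+5·0 = 3 | 1·3 = 3
Q: 1·0+6·1+5·0 = 6 | 1·6 = 6
Y: 1·3+6·0+5·1 = 8 | 1·8 = 8
D: 1·3+6·0+5·0 = 3 | 1·3 = 3
gcd(1,6,5,1) = 1

Coefficients: [1, 6, 5, 1]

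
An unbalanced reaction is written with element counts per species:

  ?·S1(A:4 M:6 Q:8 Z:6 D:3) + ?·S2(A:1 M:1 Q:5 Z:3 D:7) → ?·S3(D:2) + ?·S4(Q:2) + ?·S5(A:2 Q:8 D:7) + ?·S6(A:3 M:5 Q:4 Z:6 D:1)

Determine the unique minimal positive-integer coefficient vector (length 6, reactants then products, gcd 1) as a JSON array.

Coefficients: [3, 2, 6, 5, 1, 4]

A: 3·4+2·1 = 14 | 6·0+5·0+1·2+4·3 = 14
M: 3·6+2·1 = 20 | 6·0+5·0+1·0+4·5 = 20
Q: 3·8+2·5 = 34 | 6·0+5·2+1·8+4·4 = 34
Z: 3·6+2·3 = 24 | 6·0+5·0+1·0+4·6 = 24
D: 3·3+2·7 = 23 | 6·2+5·0+1·7+4·1 = 23
gcd(3,2,6,5,1,4) = 1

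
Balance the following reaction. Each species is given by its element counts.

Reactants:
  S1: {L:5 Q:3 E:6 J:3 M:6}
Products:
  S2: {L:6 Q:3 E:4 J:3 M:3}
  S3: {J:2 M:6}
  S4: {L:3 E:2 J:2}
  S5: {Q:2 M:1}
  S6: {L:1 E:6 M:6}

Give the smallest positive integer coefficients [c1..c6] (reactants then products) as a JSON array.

Coefficients: [6, 2, 1, 5, 6, 3]

L: 6·5 = 30 | 2·6+1·0+5·3+6·0+3·1 = 30
Q: 6·3 = 18 | 2·3+1·0+5·0+6·2+3·0 = 18
E: 6·6 = 36 | 2·4+1·0+5·2+6·0+3·6 = 36
J: 6·3 = 18 | 2·3+1·2+5·2+6·0+3·0 = 18
M: 6·6 = 36 | 2·3+1·6+5·0+6·1+3·6 = 36
gcd(6,2,1,5,6,3) = 1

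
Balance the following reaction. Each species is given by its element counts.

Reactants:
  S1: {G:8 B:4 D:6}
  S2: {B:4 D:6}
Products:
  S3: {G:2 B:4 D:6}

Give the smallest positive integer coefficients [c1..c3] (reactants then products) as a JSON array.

G: 1·8+3·0 = 8 | 4·2 = 8
B: 1·4+3·4 = 16 | 4·4 = 16
D: 1·6+3·6 = 24 | 4·6 = 24
gcd(1,3,4) = 1

Coefficients: [1, 3, 4]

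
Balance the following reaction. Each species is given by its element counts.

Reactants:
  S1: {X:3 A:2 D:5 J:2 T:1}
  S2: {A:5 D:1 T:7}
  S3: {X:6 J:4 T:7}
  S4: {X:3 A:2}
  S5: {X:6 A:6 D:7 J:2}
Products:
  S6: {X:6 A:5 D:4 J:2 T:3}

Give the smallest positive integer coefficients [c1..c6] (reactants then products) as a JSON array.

Coefficients: [1, 1, 1, 3, 2, 5]

X: 1·3+1·0+1·6+3·3+2·6 = 30 | 5·6 = 30
A: 1·2+1·5+1·0+3·2+2·6 = 25 | 5·5 = 25
D: 1·5+1·1+1·0+3·0+2·7 = 20 | 5·4 = 20
J: 1·2+1·0+1·4+3·0+2·2 = 10 | 5·2 = 10
T: 1·1+1·7+1·7+3·0+2·0 = 15 | 5·3 = 15
gcd(1,1,1,3,2,5) = 1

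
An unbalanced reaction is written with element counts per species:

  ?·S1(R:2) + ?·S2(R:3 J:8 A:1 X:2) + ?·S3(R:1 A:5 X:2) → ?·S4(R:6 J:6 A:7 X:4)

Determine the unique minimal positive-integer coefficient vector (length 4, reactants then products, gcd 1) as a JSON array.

R: 5·2+3·3+5·1 = 24 | 4·6 = 24
J: 5·0+3·8+5·0 = 24 | 4·6 = 24
A: 5·0+3·1+5·5 = 28 | 4·7 = 28
X: 5·0+3·2+5·2 = 16 | 4·4 = 16
gcd(5,3,5,4) = 1

Coefficients: [5, 3, 5, 4]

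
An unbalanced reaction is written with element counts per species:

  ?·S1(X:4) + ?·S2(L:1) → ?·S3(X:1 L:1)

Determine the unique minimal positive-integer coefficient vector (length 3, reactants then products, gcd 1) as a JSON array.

Coefficients: [1, 4, 4]

X: 1·4+4·0 = 4 | 4·1 = 4
L: 1·0+4·1 = 4 | 4·1 = 4
gcd(1,4,4) = 1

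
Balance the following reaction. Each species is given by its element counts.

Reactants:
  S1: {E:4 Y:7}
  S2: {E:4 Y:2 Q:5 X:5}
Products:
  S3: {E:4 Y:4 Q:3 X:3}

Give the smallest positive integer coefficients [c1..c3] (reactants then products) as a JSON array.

E: 2·4+3·4 = 20 | 5·4 = 20
Y: 2·7+3·2 = 20 | 5·4 = 20
Q: 2·0+3·5 = 15 | 5·3 = 15
X: 2·0+3·5 = 15 | 5·3 = 15
gcd(2,3,5) = 1

Coefficients: [2, 3, 5]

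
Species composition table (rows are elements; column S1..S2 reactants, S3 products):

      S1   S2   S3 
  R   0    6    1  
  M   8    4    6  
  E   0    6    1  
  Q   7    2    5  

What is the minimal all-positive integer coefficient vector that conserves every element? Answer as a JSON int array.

R: 4·0+1·6 = 6 | 6·1 = 6
M: 4·8+1·4 = 36 | 6·6 = 36
E: 4·0+1·6 = 6 | 6·1 = 6
Q: 4·7+1·2 = 30 | 6·5 = 30
gcd(4,1,6) = 1

Coefficients: [4, 1, 6]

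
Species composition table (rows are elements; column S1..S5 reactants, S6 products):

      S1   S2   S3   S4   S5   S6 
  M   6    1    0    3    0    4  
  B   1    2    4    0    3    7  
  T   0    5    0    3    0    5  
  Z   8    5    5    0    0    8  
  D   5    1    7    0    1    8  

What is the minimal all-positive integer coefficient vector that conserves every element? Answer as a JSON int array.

M: 1·6+3·1+5·0+5·3+5·0 = 24 | 6·4 = 24
B: 1·1+3·2+5·4+5·0+5·3 = 42 | 6·7 = 42
T: 1·0+3·5+5·0+5·3+5·0 = 30 | 6·5 = 30
Z: 1·8+3·5+5·5+5·0+5·0 = 48 | 6·8 = 48
D: 1·5+3·1+5·7+5·0+5·1 = 48 | 6·8 = 48
gcd(1,3,5,5,5,6) = 1

Coefficients: [1, 3, 5, 5, 5, 6]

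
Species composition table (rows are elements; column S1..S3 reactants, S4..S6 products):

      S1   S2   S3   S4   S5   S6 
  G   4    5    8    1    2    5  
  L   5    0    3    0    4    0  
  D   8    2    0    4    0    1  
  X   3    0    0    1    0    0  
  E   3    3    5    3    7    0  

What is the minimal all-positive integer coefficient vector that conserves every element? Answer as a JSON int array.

G: 1·4+5·5+1·8 = 37 | 3·1+2·2+6·5 = 37
L: 1·5+5·0+1·3 = 8 | 3·0+2·4+6·0 = 8
D: 1·8+5·2+1·0 = 18 | 3·4+2·0+6·1 = 18
X: 1·3+5·0+1·0 = 3 | 3·1+2·0+6·0 = 3
E: 1·3+5·3+1·5 = 23 | 3·3+2·7+6·0 = 23
gcd(1,5,1,3,2,6) = 1

Coefficients: [1, 5, 1, 3, 2, 6]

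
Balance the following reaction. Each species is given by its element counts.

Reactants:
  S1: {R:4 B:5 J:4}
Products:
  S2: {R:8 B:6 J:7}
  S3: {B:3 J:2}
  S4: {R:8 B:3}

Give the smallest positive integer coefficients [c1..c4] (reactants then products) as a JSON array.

Coefficients: [6, 2, 5, 1]

R: 6·4 = 24 | 2·8+5·0+1·8 = 24
B: 6·5 = 30 | 2·6+5·3+1·3 = 30
J: 6·4 = 24 | 2·7+5·2+1·0 = 24
gcd(6,2,5,1) = 1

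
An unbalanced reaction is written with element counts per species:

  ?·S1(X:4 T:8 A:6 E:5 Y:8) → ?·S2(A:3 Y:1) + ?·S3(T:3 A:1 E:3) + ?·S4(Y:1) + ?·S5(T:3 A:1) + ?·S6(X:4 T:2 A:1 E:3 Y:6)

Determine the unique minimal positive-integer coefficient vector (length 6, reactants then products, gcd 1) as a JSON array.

X: 3·4 = 12 | 3·0+2·0+3·0+4·0+3·4 = 12
T: 3·8 = 24 | 3·0+2·3+3·0+4·3+3·2 = 24
A: 3·6 = 18 | 3·3+2·1+3·0+4·1+3·1 = 18
E: 3·5 = 15 | 3·0+2·3+3·0+4·0+3·3 = 15
Y: 3·8 = 24 | 3·1+2·0+3·1+4·0+3·6 = 24
gcd(3,3,2,3,4,3) = 1

Coefficients: [3, 3, 2, 3, 4, 3]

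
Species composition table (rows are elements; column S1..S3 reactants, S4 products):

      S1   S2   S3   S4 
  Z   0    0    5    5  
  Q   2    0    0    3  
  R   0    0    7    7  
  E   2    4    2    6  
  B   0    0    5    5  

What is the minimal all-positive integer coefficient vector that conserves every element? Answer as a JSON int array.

Coefficients: [6, 1, 4, 4]

Z: 6·0+1·0+4·5 = 20 | 4·5 = 20
Q: 6·2+1·0+4·0 = 12 | 4·3 = 12
R: 6·0+1·0+4·7 = 28 | 4·7 = 28
E: 6·2+1·4+4·2 = 24 | 4·6 = 24
B: 6·0+1·0+4·5 = 20 | 4·5 = 20
gcd(6,1,4,4) = 1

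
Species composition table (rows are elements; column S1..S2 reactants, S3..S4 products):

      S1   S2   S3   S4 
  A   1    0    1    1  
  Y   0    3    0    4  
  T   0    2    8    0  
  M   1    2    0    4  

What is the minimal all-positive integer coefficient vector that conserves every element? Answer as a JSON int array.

A: 4·1+4·0 = 4 | 1·1+3·1 = 4
Y: 4·0+4·3 = 12 | 1·0+3·4 = 12
T: 4·0+4·2 = 8 | 1·8+3·0 = 8
M: 4·1+4·2 = 12 | 1·0+3·4 = 12
gcd(4,4,1,3) = 1

Coefficients: [4, 4, 1, 3]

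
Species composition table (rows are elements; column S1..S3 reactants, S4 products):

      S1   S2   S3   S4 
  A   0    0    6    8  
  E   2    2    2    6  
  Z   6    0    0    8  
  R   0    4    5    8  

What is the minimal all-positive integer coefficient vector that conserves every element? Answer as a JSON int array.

Coefficients: [4, 1, 4, 3]

A: 4·0+1·0+4·6 = 24 | 3·8 = 24
E: 4·2+1·2+4·2 = 18 | 3·6 = 18
Z: 4·6+1·0+4·0 = 24 | 3·8 = 24
R: 4·0+1·4+4·5 = 24 | 3·8 = 24
gcd(4,1,4,3) = 1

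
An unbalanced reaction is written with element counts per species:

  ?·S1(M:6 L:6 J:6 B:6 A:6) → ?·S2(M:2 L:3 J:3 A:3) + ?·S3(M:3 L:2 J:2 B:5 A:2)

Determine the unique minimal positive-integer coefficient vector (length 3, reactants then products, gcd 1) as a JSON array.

M: 5·6 = 30 | 6·2+6·3 = 30
L: 5·6 = 30 | 6·3+6·2 = 30
J: 5·6 = 30 | 6·3+6·2 = 30
B: 5·6 = 30 | 6·0+6·5 = 30
A: 5·6 = 30 | 6·3+6·2 = 30
gcd(5,6,6) = 1

Coefficients: [5, 6, 6]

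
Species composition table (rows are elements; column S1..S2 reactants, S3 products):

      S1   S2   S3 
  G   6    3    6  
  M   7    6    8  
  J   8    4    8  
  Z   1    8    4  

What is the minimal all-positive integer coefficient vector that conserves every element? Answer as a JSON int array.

Coefficients: [4, 2, 5]

G: 4·6+2·3 = 30 | 5·6 = 30
M: 4·7+2·6 = 40 | 5·8 = 40
J: 4·8+2·4 = 40 | 5·8 = 40
Z: 4·1+2·8 = 20 | 5·4 = 20
gcd(4,2,5) = 1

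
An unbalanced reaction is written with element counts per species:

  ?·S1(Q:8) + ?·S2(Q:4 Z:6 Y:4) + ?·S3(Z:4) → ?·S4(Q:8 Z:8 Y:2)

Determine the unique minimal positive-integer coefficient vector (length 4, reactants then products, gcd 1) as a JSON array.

Coefficients: [3, 2, 5, 4]

Q: 3·8+2·4+5·0 = 32 | 4·8 = 32
Z: 3·0+2·6+5·4 = 32 | 4·8 = 32
Y: 3·0+2·4+5·0 = 8 | 4·2 = 8
gcd(3,2,5,4) = 1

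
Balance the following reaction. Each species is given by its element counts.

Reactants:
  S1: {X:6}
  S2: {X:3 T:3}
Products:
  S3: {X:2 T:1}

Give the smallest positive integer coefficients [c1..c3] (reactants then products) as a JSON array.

Coefficients: [1, 2, 6]

X: 1·6+2·3 = 12 | 6·2 = 12
T: 1·0+2·3 = 6 | 6·1 = 6
gcd(1,2,6) = 1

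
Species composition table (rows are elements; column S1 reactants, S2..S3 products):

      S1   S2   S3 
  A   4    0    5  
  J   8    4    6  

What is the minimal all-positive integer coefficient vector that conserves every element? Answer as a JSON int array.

A: 5·4 = 20 | 4·0+4·5 = 20
J: 5·8 = 40 | 4·4+4·6 = 40
gcd(5,4,4) = 1

Coefficients: [5, 4, 4]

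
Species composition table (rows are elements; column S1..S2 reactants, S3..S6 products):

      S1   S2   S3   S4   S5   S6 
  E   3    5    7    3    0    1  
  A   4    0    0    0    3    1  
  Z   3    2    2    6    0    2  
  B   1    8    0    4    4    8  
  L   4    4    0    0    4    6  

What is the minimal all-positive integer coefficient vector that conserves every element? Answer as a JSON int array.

E: 4·3+6·5 = 42 | 5·7+1·3+4·0+4·1 = 42
A: 4·4+6·0 = 16 | 5·0+1·0+4·3+4·1 = 16
Z: 4·3+6·2 = 24 | 5·2+1·6+4·0+4·2 = 24
B: 4·1+6·8 = 52 | 5·0+1·4+4·4+4·8 = 52
L: 4·4+6·4 = 40 | 5·0+1·0+4·4+4·6 = 40
gcd(4,6,5,1,4,4) = 1

Coefficients: [4, 6, 5, 1, 4, 4]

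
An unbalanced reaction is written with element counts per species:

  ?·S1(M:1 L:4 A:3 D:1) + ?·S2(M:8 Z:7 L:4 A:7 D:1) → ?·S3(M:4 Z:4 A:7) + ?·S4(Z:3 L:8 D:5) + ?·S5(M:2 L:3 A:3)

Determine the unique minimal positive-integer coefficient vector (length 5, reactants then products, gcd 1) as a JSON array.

M: 4·1+1·8 = 12 | 1·4+1·0+4·2 = 12
Z: 4·0+1·7 = 7 | 1·4+1·3+4·0 = 7
L: 4·4+1·4 = 20 | 1·0+1·8+4·3 = 20
A: 4·3+1·7 = 19 | 1·7+1·0+4·3 = 19
D: 4·1+1·1 = 5 | 1·0+1·5+4·0 = 5
gcd(4,1,1,1,4) = 1

Coefficients: [4, 1, 1, 1, 4]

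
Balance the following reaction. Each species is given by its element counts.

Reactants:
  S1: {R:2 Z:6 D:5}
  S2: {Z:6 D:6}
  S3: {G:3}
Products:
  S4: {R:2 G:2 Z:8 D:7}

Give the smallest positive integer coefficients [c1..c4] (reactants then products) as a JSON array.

R: 3·2+1·0+2·0 = 6 | 3·2 = 6
G: 3·0+1·0+2·3 = 6 | 3·2 = 6
Z: 3·6+1·6+2·0 = 24 | 3·8 = 24
D: 3·5+1·6+2·0 = 21 | 3·7 = 21
gcd(3,1,2,3) = 1

Coefficients: [3, 1, 2, 3]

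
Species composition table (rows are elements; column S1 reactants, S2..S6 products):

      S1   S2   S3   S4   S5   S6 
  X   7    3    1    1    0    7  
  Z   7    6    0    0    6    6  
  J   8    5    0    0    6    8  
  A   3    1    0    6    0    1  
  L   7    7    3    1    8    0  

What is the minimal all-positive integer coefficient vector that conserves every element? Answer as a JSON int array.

X: 6·7 = 42 | 2·3+6·1+2·1+1·0+4·7 = 42
Z: 6·7 = 42 | 2·6+6·0+2·0+1·6+4·6 = 42
J: 6·8 = 48 | 2·5+6·0+2·0+1·6+4·8 = 48
A: 6·3 = 18 | 2·1+6·0+2·6+1·0+4·1 = 18
L: 6·7 = 42 | 2·7+6·3+2·1+1·8+4·0 = 42
gcd(6,2,6,2,1,4) = 1

Coefficients: [6, 2, 6, 2, 1, 4]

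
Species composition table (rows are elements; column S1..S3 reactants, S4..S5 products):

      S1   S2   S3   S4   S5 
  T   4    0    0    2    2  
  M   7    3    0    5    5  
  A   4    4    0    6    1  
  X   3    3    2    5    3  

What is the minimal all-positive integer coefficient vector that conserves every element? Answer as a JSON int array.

Coefficients: [5, 5, 6, 6, 4]

T: 5·4+5·0+6·0 = 20 | 6·2+4·2 = 20
M: 5·7+5·3+6·0 = 50 | 6·5+4·5 = 50
A: 5·4+5·4+6·0 = 40 | 6·6+4·1 = 40
X: 5·3+5·3+6·2 = 42 | 6·5+4·3 = 42
gcd(5,5,6,6,4) = 1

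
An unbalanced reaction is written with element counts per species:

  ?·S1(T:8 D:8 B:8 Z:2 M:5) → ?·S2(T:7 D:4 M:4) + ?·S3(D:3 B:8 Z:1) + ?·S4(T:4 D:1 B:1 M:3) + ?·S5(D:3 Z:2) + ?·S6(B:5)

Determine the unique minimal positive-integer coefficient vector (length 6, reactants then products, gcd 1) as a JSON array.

Coefficients: [5, 4, 4, 3, 3, 1]

T: 5·8 = 40 | 4·7+4·0+3·4+3·0+1·0 = 40
D: 5·8 = 40 | 4·4+4·3+3·1+3·3+1·0 = 40
B: 5·8 = 40 | 4·0+4·8+3·1+3·0+1·5 = 40
Z: 5·2 = 10 | 4·0+4·1+3·0+3·2+1·0 = 10
M: 5·5 = 25 | 4·4+4·0+3·3+3·0+1·0 = 25
gcd(5,4,4,3,3,1) = 1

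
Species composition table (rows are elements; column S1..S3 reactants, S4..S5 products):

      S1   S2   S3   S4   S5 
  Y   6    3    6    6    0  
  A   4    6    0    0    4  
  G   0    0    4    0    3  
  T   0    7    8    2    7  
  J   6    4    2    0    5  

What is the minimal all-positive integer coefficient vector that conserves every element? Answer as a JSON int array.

Coefficients: [1, 2, 3, 5, 4]

Y: 1·6+2·3+3·6 = 30 | 5·6+4·0 = 30
A: 1·4+2·6+3·0 = 16 | 5·0+4·4 = 16
G: 1·0+2·0+3·4 = 12 | 5·0+4·3 = 12
T: 1·0+2·7+3·8 = 38 | 5·2+4·7 = 38
J: 1·6+2·4+3·2 = 20 | 5·0+4·5 = 20
gcd(1,2,3,5,4) = 1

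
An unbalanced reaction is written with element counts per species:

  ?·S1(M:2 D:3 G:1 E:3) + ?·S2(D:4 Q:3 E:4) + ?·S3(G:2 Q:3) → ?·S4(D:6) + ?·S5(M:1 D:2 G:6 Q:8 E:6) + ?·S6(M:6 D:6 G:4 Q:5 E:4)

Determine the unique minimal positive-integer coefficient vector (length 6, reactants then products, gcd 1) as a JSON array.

M: 4·2+1·0+6·0 = 8 | 1·0+2·1+1·6 = 8
D: 4·3+1·4+6·0 = 16 | 1·6+2·2+1·6 = 16
G: 4·1+1·0+6·2 = 16 | 1·0+2·6+1·4 = 16
Q: 4·0+1·3+6·3 = 21 | 1·0+2·8+1·5 = 21
E: 4·3+1·4+6·0 = 16 | 1·0+2·6+1·4 = 16
gcd(4,1,6,1,2,1) = 1

Coefficients: [4, 1, 6, 1, 2, 1]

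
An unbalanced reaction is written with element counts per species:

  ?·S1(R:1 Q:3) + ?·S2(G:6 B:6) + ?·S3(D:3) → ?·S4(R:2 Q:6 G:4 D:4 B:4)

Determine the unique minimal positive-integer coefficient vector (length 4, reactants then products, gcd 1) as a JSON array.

R: 6·1+2·0+4·0 = 6 | 3·2 = 6
Q: 6·3+2·0+4·0 = 18 | 3·6 = 18
G: 6·0+2·6+4·0 = 12 | 3·4 = 12
D: 6·0+2·0+4·3 = 12 | 3·4 = 12
B: 6·0+2·6+4·0 = 12 | 3·4 = 12
gcd(6,2,4,3) = 1

Coefficients: [6, 2, 4, 3]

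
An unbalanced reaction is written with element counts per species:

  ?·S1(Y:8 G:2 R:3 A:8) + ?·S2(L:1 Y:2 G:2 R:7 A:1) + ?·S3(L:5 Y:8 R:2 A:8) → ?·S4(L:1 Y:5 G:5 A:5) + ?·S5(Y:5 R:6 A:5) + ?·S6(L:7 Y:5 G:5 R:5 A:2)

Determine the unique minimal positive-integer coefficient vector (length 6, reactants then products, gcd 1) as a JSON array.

L: 2·0+3·1+1·5 = 8 | 1·1+4·0+1·7 = 8
Y: 2·8+3·2+1·8 = 30 | 1·5+4·5+1·5 = 30
G: 2·2+3·2+1·0 = 10 | 1·5+4·0+1·5 = 10
R: 2·3+3·7+1·2 = 29 | 1·0+4·6+1·5 = 29
A: 2·8+3·1+1·8 = 27 | 1·5+4·5+1·2 = 27
gcd(2,3,1,1,4,1) = 1

Coefficients: [2, 3, 1, 1, 4, 1]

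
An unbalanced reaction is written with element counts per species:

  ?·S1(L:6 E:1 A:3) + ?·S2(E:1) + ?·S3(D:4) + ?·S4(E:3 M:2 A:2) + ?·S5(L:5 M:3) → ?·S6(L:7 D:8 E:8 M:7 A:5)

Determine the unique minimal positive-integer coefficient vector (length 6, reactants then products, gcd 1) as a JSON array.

L: 1·6+5·0+6·0+6·0+3·5 = 21 | 3·7 = 21
D: 1·0+5·0+6·4+6·0+3·0 = 24 | 3·8 = 24
E: 1·1+5·1+6·0+6·3+3·0 = 24 | 3·8 = 24
M: 1·0+5·0+6·0+6·2+3·3 = 21 | 3·7 = 21
A: 1·3+5·0+6·0+6·2+3·0 = 15 | 3·5 = 15
gcd(1,5,6,6,3,3) = 1

Coefficients: [1, 5, 6, 6, 3, 3]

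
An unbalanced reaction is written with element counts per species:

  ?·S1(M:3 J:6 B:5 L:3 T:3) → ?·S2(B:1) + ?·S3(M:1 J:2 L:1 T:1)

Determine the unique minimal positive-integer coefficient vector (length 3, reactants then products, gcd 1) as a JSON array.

Coefficients: [1, 5, 3]

M: 1·3 = 3 | 5·0+3·1 = 3
J: 1·6 = 6 | 5·0+3·2 = 6
B: 1·5 = 5 | 5·1+3·0 = 5
L: 1·3 = 3 | 5·0+3·1 = 3
T: 1·3 = 3 | 5·0+3·1 = 3
gcd(1,5,3) = 1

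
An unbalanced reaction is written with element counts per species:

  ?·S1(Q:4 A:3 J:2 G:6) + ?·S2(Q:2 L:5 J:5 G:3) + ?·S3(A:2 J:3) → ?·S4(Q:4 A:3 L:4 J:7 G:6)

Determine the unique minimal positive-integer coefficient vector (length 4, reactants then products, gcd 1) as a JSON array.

Q: 3·4+4·2+3·0 = 20 | 5·4 = 20
A: 3·3+4·0+3·2 = 15 | 5·3 = 15
L: 3·0+4·5+3·0 = 20 | 5·4 = 20
J: 3·2+4·5+3·3 = 35 | 5·7 = 35
G: 3·6+4·3+3·0 = 30 | 5·6 = 30
gcd(3,4,3,5) = 1

Coefficients: [3, 4, 3, 5]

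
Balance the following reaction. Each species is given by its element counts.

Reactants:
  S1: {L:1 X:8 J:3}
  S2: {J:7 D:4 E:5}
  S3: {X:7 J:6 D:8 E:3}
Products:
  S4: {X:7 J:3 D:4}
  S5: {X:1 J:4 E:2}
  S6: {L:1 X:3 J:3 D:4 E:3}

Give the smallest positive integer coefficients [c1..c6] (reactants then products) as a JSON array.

Coefficients: [4, 3, 3, 5, 6, 4]

L: 4·1+3·0+3·0 = 4 | 5·0+6·0+4·1 = 4
X: 4·8+3·0+3·7 = 53 | 5·7+6·1+4·3 = 53
J: 4·3+3·7+3·6 = 51 | 5·3+6·4+4·3 = 51
D: 4·0+3·4+3·8 = 36 | 5·4+6·0+4·4 = 36
E: 4·0+3·5+3·3 = 24 | 5·0+6·2+4·3 = 24
gcd(4,3,3,5,6,4) = 1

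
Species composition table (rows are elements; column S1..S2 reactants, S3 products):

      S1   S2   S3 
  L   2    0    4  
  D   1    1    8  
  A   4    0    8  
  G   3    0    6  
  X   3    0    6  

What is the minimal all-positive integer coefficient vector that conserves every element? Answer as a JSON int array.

L: 2·2+6·0 = 4 | 1·4 = 4
D: 2·1+6·1 = 8 | 1·8 = 8
A: 2·4+6·0 = 8 | 1·8 = 8
G: 2·3+6·0 = 6 | 1·6 = 6
X: 2·3+6·0 = 6 | 1·6 = 6
gcd(2,6,1) = 1

Coefficients: [2, 6, 1]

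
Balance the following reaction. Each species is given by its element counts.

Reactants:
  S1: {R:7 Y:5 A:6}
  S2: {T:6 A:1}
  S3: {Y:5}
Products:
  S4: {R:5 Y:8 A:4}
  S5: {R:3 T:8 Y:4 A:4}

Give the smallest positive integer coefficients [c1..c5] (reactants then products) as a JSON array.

R: 2·7+4·0+2·0 = 14 | 1·5+3·3 = 14
T: 2·0+4·6+2·0 = 24 | 1·0+3·8 = 24
Y: 2·5+4·0+2·5 = 20 | 1·8+3·4 = 20
A: 2·6+4·1+2·0 = 16 | 1·4+3·4 = 16
gcd(2,4,2,1,3) = 1

Coefficients: [2, 4, 2, 1, 3]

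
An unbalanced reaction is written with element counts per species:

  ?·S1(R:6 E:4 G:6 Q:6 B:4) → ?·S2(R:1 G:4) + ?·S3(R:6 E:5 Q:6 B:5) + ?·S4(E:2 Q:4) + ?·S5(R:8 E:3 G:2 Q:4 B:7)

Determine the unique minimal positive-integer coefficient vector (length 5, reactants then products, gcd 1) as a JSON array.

R: 3·6 = 18 | 4·1+1·6+2·0+1·8 = 18
E: 3·4 = 12 | 4·0+1·5+2·2+1·3 = 12
G: 3·6 = 18 | 4·4+1·0+2·0+1·2 = 18
Q: 3·6 = 18 | 4·0+1·6+2·4+1·4 = 18
B: 3·4 = 12 | 4·0+1·5+2·0+1·7 = 12
gcd(3,4,1,2,1) = 1

Coefficients: [3, 4, 1, 2, 1]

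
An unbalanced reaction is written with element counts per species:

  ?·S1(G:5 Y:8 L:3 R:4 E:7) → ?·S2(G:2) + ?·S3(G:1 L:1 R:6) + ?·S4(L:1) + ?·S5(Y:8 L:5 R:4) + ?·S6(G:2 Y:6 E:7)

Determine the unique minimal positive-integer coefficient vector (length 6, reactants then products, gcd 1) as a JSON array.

G: 4·5 = 20 | 5·2+2·1+5·0+1·0+4·2 = 20
Y: 4·8 = 32 | 5·0+2·0+5·0+1·8+4·6 = 32
L: 4·3 = 12 | 5·0+2·1+5·1+1·5+4·0 = 12
R: 4·4 = 16 | 5·0+2·6+5·0+1·4+4·0 = 16
E: 4·7 = 28 | 5·0+2·0+5·0+1·0+4·7 = 28
gcd(4,5,2,5,1,4) = 1

Coefficients: [4, 5, 2, 5, 1, 4]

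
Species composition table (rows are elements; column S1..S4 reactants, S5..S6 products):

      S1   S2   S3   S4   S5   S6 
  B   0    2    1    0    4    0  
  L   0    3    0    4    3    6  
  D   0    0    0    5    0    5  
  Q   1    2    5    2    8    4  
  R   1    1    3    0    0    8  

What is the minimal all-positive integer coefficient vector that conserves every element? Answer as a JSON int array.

Coefficients: [6, 6, 4, 3, 4, 3]

B: 6·0+6·2+4·1+3·0 = 16 | 4·4+3·0 = 16
L: 6·0+6·3+4·0+3·4 = 30 | 4·3+3·6 = 30
D: 6·0+6·0+4·0+3·5 = 15 | 4·0+3·5 = 15
Q: 6·1+6·2+4·5+3·2 = 44 | 4·8+3·4 = 44
R: 6·1+6·1+4·3+3·0 = 24 | 4·0+3·8 = 24
gcd(6,6,4,3,4,3) = 1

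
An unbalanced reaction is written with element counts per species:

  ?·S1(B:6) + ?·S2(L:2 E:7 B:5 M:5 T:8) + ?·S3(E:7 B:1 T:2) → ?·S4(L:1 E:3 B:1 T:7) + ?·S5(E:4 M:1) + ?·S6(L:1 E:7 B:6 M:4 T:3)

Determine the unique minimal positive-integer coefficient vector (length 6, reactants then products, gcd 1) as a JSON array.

Coefficients: [1, 6, 6, 6, 6, 6]

L: 1·0+6·2+6·0 = 12 | 6·1+6·0+6·1 = 12
E: 1·0+6·7+6·7 = 84 | 6·3+6·4+6·7 = 84
B: 1·6+6·5+6·1 = 42 | 6·1+6·0+6·6 = 42
M: 1·0+6·5+6·0 = 30 | 6·0+6·1+6·4 = 30
T: 1·0+6·8+6·2 = 60 | 6·7+6·0+6·3 = 60
gcd(1,6,6,6,6,6) = 1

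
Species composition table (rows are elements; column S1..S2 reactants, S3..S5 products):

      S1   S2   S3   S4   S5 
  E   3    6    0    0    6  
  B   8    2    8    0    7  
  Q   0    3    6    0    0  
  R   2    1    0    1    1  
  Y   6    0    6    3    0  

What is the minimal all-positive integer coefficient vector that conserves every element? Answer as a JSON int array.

E: 4·3+2·6 = 24 | 1·0+6·0+4·6 = 24
B: 4·8+2·2 = 36 | 1·8+6·0+4·7 = 36
Q: 4·0+2·3 = 6 | 1·6+6·0+4·0 = 6
R: 4·2+2·1 = 10 | 1·0+6·1+4·1 = 10
Y: 4·6+2·0 = 24 | 1·6+6·3+4·0 = 24
gcd(4,2,1,6,4) = 1

Coefficients: [4, 2, 1, 6, 4]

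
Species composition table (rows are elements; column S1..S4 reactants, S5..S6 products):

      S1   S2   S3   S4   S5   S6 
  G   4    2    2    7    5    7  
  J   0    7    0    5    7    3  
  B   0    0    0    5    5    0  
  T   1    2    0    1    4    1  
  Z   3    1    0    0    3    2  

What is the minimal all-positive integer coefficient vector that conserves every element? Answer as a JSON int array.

G: 3·4+2·2+5·2+1·7 = 33 | 1·5+4·7 = 33
J: 3·0+2·7+5·0+1·5 = 19 | 1·7+4·3 = 19
B: 3·0+2·0+5·0+1·5 = 5 | 1·5+4·0 = 5
T: 3·1+2·2+5·0+1·1 = 8 | 1·4+4·1 = 8
Z: 3·3+2·1+5·0+1·0 = 11 | 1·3+4·2 = 11
gcd(3,2,5,1,1,4) = 1

Coefficients: [3, 2, 5, 1, 1, 4]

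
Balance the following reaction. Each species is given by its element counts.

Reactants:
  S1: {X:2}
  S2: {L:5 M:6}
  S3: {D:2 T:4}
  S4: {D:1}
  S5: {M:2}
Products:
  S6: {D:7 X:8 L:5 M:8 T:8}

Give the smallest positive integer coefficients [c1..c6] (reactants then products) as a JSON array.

D: 4·0+1·0+2·2+3·1+1·0 = 7 | 1·7 = 7
X: 4·2+1·0+2·0+3·0+1·0 = 8 | 1·8 = 8
L: 4·0+1·5+2·0+3·0+1·0 = 5 | 1·5 = 5
M: 4·0+1·6+2·0+3·0+1·2 = 8 | 1·8 = 8
T: 4·0+1·0+2·4+3·0+1·0 = 8 | 1·8 = 8
gcd(4,1,2,3,1,1) = 1

Coefficients: [4, 1, 2, 3, 1, 1]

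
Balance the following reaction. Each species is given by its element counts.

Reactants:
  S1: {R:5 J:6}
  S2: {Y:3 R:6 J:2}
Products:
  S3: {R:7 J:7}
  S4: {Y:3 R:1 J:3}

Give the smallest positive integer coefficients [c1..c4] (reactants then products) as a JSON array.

Y: 6·0+1·3 = 3 | 5·0+1·3 = 3
R: 6·5+1·6 = 36 | 5·7+1·1 = 36
J: 6·6+1·2 = 38 | 5·7+1·3 = 38
gcd(6,1,5,1) = 1

Coefficients: [6, 1, 5, 1]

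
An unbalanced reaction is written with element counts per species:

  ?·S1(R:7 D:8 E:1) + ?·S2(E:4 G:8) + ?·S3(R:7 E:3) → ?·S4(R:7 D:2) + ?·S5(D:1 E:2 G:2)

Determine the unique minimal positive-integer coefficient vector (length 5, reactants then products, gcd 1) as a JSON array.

R: 1·7+1·0+1·7 = 14 | 2·7+4·0 = 14
D: 1·8+1·0+1·0 = 8 | 2·2+4·1 = 8
E: 1·1+1·4+1·3 = 8 | 2·0+4·2 = 8
G: 1·0+1·8+1·0 = 8 | 2·0+4·2 = 8
gcd(1,1,1,2,4) = 1

Coefficients: [1, 1, 1, 2, 4]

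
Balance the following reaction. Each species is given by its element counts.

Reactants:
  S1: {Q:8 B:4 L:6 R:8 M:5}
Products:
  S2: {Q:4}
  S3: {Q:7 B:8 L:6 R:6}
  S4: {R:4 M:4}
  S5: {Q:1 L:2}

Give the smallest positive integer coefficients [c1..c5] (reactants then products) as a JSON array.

Q: 4·8 = 32 | 3·4+2·7+5·0+6·1 = 32
B: 4·4 = 16 | 3·0+2·8+5·0+6·0 = 16
L: 4·6 = 24 | 3·0+2·6+5·0+6·2 = 24
R: 4·8 = 32 | 3·0+2·6+5·4+6·0 = 32
M: 4·5 = 20 | 3·0+2·0+5·4+6·0 = 20
gcd(4,3,2,5,6) = 1

Coefficients: [4, 3, 2, 5, 6]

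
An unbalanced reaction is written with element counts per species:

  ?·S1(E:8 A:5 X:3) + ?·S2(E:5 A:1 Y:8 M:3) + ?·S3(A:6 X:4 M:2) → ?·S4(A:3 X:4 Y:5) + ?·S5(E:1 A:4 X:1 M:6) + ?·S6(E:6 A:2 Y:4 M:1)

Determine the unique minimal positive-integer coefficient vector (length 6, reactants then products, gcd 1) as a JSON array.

E: 1·8+5·5+4·0 = 33 | 4·0+3·1+5·6 = 33
A: 1·5+5·1+4·6 = 34 | 4·3+3·4+5·2 = 34
X: 1·3+5·0+4·4 = 19 | 4·4+3·1+5·0 = 19
Y: 1·0+5·8+4·0 = 40 | 4·5+3·0+5·4 = 40
M: 1·0+5·3+4·2 = 23 | 4·0+3·6+5·1 = 23
gcd(1,5,4,4,3,5) = 1

Coefficients: [1, 5, 4, 4, 3, 5]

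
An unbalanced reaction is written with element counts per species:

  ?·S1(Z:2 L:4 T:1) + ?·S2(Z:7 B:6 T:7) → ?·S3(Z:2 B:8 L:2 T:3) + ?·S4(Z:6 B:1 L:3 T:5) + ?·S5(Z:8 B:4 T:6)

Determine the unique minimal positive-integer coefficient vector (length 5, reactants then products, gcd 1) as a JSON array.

Coefficients: [4, 4, 2, 4, 1]

Z: 4·2+4·7 = 36 | 2·2+4·6+1·8 = 36
B: 4·0+4·6 = 24 | 2·8+4·1+1·4 = 24
L: 4·4+4·0 = 16 | 2·2+4·3+1·0 = 16
T: 4·1+4·7 = 32 | 2·3+4·5+1·6 = 32
gcd(4,4,2,4,1) = 1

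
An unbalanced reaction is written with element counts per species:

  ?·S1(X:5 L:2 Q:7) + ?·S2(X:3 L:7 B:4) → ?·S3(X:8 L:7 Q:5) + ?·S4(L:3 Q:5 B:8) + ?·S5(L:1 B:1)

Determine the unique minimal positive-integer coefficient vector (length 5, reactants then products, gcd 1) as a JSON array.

Coefficients: [5, 5, 5, 2, 4]

X: 5·5+5·3 = 40 | 5·8+2·0+4·0 = 40
L: 5·2+5·7 = 45 | 5·7+2·3+4·1 = 45
Q: 5·7+5·0 = 35 | 5·5+2·5+4·0 = 35
B: 5·0+5·4 = 20 | 5·0+2·8+4·1 = 20
gcd(5,5,5,2,4) = 1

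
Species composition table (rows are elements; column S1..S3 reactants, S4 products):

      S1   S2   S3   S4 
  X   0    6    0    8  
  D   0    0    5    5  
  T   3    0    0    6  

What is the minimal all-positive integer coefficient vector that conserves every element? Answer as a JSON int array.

Coefficients: [6, 4, 3, 3]

X: 6·0+4·6+3·0 = 24 | 3·8 = 24
D: 6·0+4·0+3·5 = 15 | 3·5 = 15
T: 6·3+4·0+3·0 = 18 | 3·6 = 18
gcd(6,4,3,3) = 1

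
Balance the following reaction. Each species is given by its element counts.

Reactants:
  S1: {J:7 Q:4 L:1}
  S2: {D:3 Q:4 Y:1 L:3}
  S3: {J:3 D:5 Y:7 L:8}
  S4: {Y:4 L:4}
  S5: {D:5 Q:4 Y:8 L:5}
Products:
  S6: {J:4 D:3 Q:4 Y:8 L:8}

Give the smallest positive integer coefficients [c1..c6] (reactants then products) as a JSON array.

Coefficients: [3, 1, 1, 6, 2, 6]

J: 3·7+1·0+1·3+6·0+2·0 = 24 | 6·4 = 24
D: 3·0+1·3+1·5+6·0+2·5 = 18 | 6·3 = 18
Q: 3·4+1·4+1·0+6·0+2·4 = 24 | 6·4 = 24
Y: 3·0+1·1+1·7+6·4+2·8 = 48 | 6·8 = 48
L: 3·1+1·3+1·8+6·4+2·5 = 48 | 6·8 = 48
gcd(3,1,1,6,2,6) = 1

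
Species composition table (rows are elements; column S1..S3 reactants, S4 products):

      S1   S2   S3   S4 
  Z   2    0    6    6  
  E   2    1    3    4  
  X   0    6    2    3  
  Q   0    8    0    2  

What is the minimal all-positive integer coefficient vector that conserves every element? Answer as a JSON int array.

Z: 3·2+1·0+3·6 = 24 | 4·6 = 24
E: 3·2+1·1+3·3 = 16 | 4·4 = 16
X: 3·0+1·6+3·2 = 12 | 4·3 = 12
Q: 3·0+1·8+3·0 = 8 | 4·2 = 8
gcd(3,1,3,4) = 1

Coefficients: [3, 1, 3, 4]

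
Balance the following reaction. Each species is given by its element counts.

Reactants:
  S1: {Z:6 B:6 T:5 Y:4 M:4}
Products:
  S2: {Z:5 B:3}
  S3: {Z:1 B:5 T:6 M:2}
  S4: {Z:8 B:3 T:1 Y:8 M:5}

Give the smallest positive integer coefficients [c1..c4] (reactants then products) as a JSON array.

Coefficients: [4, 1, 3, 2]

Z: 4·6 = 24 | 1·5+3·1+2·8 = 24
B: 4·6 = 24 | 1·3+3·5+2·3 = 24
T: 4·5 = 20 | 1·0+3·6+2·1 = 20
Y: 4·4 = 16 | 1·0+3·0+2·8 = 16
M: 4·4 = 16 | 1·0+3·2+2·5 = 16
gcd(4,1,3,2) = 1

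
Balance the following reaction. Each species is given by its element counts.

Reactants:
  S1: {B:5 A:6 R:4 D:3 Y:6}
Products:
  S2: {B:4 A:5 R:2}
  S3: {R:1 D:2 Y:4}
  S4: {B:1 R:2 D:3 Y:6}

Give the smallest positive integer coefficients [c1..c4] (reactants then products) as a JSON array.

Coefficients: [5, 6, 6, 1]

B: 5·5 = 25 | 6·4+6·0+1·1 = 25
A: 5·6 = 30 | 6·5+6·0+1·0 = 30
R: 5·4 = 20 | 6·2+6·1+1·2 = 20
D: 5·3 = 15 | 6·0+6·2+1·3 = 15
Y: 5·6 = 30 | 6·0+6·4+1·6 = 30
gcd(5,6,6,1) = 1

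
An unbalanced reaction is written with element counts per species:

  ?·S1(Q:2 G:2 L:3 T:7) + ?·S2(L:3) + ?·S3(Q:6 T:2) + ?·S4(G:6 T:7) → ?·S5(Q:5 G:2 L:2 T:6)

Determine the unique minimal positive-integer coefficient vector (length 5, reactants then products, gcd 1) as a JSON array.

Q: 3·2+1·0+4·6+1·0 = 30 | 6·5 = 30
G: 3·2+1·0+4·0+1·6 = 12 | 6·2 = 12
L: 3·3+1·3+4·0+1·0 = 12 | 6·2 = 12
T: 3·7+1·0+4·2+1·7 = 36 | 6·6 = 36
gcd(3,1,4,1,6) = 1

Coefficients: [3, 1, 4, 1, 6]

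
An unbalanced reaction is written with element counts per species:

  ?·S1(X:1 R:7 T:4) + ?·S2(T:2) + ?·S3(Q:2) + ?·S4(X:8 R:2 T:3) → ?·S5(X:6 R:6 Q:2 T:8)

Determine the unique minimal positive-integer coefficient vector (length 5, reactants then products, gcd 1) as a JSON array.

Coefficients: [2, 5, 3, 2, 3]

X: 2·1+5·0+3·0+2·8 = 18 | 3·6 = 18
R: 2·7+5·0+3·0+2·2 = 18 | 3·6 = 18
Q: 2·0+5·0+3·2+2·0 = 6 | 3·2 = 6
T: 2·4+5·2+3·0+2·3 = 24 | 3·8 = 24
gcd(2,5,3,2,3) = 1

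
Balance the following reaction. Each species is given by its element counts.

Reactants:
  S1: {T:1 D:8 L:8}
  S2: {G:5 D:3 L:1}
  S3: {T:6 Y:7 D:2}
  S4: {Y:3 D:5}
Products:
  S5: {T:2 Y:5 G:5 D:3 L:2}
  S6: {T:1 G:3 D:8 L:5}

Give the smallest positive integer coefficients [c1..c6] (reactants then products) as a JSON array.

Coefficients: [3, 5, 1, 1, 2, 5]

T: 3·1+5·0+1·6+1·0 = 9 | 2·2+5·1 = 9
Y: 3·0+5·0+1·7+1·3 = 10 | 2·5+5·0 = 10
G: 3·0+5·5+1·0+1·0 = 25 | 2·5+5·3 = 25
D: 3·8+5·3+1·2+1·5 = 46 | 2·3+5·8 = 46
L: 3·8+5·1+1·0+1·0 = 29 | 2·2+5·5 = 29
gcd(3,5,1,1,2,5) = 1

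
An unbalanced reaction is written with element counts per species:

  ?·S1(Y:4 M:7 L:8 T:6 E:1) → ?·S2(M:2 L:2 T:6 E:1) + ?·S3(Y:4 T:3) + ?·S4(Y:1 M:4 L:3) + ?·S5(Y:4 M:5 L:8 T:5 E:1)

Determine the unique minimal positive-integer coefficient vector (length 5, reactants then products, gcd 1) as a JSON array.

Coefficients: [5, 2, 1, 4, 3]

Y: 5·4 = 20 | 2·0+1·4+4·1+3·4 = 20
M: 5·7 = 35 | 2·2+1·0+4·4+3·5 = 35
L: 5·8 = 40 | 2·2+1·0+4·3+3·8 = 40
T: 5·6 = 30 | 2·6+1·3+4·0+3·5 = 30
E: 5·1 = 5 | 2·1+1·0+4·0+3·1 = 5
gcd(5,2,1,4,3) = 1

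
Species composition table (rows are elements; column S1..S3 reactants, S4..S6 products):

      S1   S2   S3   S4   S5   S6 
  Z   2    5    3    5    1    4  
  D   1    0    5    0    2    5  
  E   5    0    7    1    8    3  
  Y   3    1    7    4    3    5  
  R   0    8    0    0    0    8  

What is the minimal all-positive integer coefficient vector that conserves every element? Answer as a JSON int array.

Coefficients: [5, 3, 4, 4, 5, 3]

Z: 5·2+3·5+4·3 = 37 | 4·5+5·1+3·4 = 37
D: 5·1+3·0+4·5 = 25 | 4·0+5·2+3·5 = 25
E: 5·5+3·0+4·7 = 53 | 4·1+5·8+3·3 = 53
Y: 5·3+3·1+4·7 = 46 | 4·4+5·3+3·5 = 46
R: 5·0+3·8+4·0 = 24 | 4·0+5·0+3·8 = 24
gcd(5,3,4,4,5,3) = 1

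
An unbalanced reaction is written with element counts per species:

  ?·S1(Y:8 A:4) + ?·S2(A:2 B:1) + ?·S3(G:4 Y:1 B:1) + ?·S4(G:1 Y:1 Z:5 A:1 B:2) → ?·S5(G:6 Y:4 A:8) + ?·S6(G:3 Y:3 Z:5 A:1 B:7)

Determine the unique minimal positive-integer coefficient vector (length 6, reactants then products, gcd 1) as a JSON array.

Coefficients: [1, 6, 4, 2, 2, 2]

G: 1·0+6·0+4·4+2·1 = 18 | 2·6+2·3 = 18
Y: 1·8+6·0+4·1+2·1 = 14 | 2·4+2·3 = 14
Z: 1·0+6·0+4·0+2·5 = 10 | 2·0+2·5 = 10
A: 1·4+6·2+4·0+2·1 = 18 | 2·8+2·1 = 18
B: 1·0+6·1+4·1+2·2 = 14 | 2·0+2·7 = 14
gcd(1,6,4,2,2,2) = 1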